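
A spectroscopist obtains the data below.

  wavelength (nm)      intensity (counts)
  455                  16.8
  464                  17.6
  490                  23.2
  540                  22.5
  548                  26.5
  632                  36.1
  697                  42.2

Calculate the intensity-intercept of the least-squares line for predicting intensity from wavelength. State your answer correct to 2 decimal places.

n = 7, Σx = 3826, Σy = 184.9, Σxy = 106079, Σx² = 2139558
Sxx = Σx² − (Σx)²/n = 2139558 − 2091182.285714 = 48375.714286
Sxy = Σxy − (Σx)(Σy)/n = 106079 − 101061.057143 = 5017.942857
b = Sxy/Sxx = 5017.942857/48375.714286 = 0.103729
a = ȳ − b·x̄ = 26.414286 − 0.103729·546.571429 = -30.280778

-30.28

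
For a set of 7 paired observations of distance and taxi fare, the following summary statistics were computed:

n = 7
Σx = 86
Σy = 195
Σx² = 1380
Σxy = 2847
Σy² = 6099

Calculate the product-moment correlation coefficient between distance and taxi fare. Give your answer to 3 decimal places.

Sxx = Σx² − (Σx)²/n = 1380 − 1056.571429 = 323.428571
Sxy = Σxy − (Σx)(Σy)/n = 2847 − 2395.714286 = 451.285714
Syy = Σy² − (Σy)²/n = 6099 − 5432.142857 = 666.857143
r = Sxy/√(Sxx·Syy) = 451.285714/√(215680.653061) = 451.285714/464.414312 = 0.971731

0.972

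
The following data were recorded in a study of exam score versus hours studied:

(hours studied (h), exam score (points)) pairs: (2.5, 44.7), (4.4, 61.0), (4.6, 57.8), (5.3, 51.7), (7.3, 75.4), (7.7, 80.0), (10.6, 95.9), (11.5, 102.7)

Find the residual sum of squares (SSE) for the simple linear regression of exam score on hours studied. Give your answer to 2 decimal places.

n = 8, Σx = 53.9, Σy = 569.2, Σxy = 4284.05, Σx² = 432.05, Σy² = 43562.08
Sxx = Σx² − (Σx)²/n = 432.05 − 363.15125 = 68.89875
Sxy = Σxy − (Σx)(Σy)/n = 4284.05 − 3834.985 = 449.065
Syy = Σy² − (Σy)²/n = 43562.08 − 40498.58 = 3063.5
b = Sxy/Sxx = 449.065/68.89875 = 6.517752
SSE = Syy − b·Sxy = 3063.5 − 6.517752·449.065 = 136.605474

136.61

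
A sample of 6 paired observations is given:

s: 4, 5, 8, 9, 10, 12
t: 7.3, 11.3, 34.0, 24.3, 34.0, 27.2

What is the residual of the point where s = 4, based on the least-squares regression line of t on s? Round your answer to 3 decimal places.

n = 6, Σx = 48, Σy = 138.1, Σxy = 1242.8, Σx² = 430
Sxx = Σx² − (Σx)²/n = 430 − 384 = 46
Sxy = Σxy − (Σx)(Σy)/n = 1242.8 − 1104.8 = 138
b = Sxy/Sxx = 138/46 = 3
a = ȳ − b·x̄ = 23.016667 − 3·8 = -0.983333
ŷ(4) = -0.983333 + 3·4 = 11.016667
residual = y − ŷ = 7.3 − 11.016667 = -3.716667

-3.717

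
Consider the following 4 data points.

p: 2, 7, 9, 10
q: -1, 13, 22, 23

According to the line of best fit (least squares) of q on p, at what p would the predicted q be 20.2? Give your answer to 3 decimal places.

n = 4, Σx = 28, Σy = 57, Σxy = 517, Σx² = 234
Sxx = Σx² − (Σx)²/n = 234 − 196 = 38
Sxy = Σxy − (Σx)(Σy)/n = 517 − 399 = 118
b = Sxy/Sxx = 118/38 = 3.105263
a = ȳ − b·x̄ = 14.25 − 3.105263·7 = -7.486842
Set a + b·x = 20.2: x = (20.2 − (-7.486842)) / 3.105263 = 8.916102

8.916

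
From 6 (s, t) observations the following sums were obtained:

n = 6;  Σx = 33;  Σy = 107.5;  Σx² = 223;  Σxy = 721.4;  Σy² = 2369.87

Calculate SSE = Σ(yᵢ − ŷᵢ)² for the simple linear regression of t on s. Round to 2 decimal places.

Sxx = Σx² − (Σx)²/n = 223 − 181.5 = 41.5
Sxy = Σxy − (Σx)(Σy)/n = 721.4 − 591.25 = 130.15
Syy = Σy² − (Σy)²/n = 2369.87 − 1926.041667 = 443.828333
b = Sxy/Sxx = 130.15/41.5 = 3.136145
SSE = Syy − b·Sxy = 443.828333 − 3.136145·130.15 = 35.659116

35.66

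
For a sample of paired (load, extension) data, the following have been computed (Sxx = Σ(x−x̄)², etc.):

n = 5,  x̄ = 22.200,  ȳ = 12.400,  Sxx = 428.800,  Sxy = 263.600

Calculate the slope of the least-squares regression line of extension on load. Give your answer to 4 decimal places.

0.6147

b = Sxy/Sxx = 263.6/428.8 = 0.614739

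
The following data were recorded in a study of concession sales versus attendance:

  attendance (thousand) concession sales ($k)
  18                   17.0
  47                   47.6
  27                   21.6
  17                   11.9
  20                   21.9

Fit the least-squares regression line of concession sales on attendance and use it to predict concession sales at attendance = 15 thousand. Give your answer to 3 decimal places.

n = 5, Σx = 129, Σy = 120, Σxy = 3766.7, Σx² = 3951
Sxx = Σx² − (Σx)²/n = 3951 − 3328.2 = 622.8
Sxy = Σxy − (Σx)(Σy)/n = 3766.7 − 3096 = 670.7
b = Sxy/Sxx = 670.7/622.8 = 1.076911
a = ȳ − b·x̄ = 24 − 1.076911·25.8 = -3.784297
ŷ(15) = a + b·15 = -3.784297 + 1.076911·15 = 12.369364

12.369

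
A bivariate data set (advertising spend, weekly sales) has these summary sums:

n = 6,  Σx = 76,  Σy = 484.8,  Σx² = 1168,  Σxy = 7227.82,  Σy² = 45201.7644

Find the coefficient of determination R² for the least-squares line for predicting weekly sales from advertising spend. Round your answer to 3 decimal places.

Sxx = Σx² − (Σx)²/n = 1168 − 962.666667 = 205.333333
Sxy = Σxy − (Σx)(Σy)/n = 7227.82 − 6140.8 = 1087.02
Syy = Σy² − (Σy)²/n = 45201.7644 − 39171.84 = 6029.9244
R² = Sxy²/(Sxx·Syy) = (1087.02)²/(205.333333·6029.9244) = 0.954341

0.954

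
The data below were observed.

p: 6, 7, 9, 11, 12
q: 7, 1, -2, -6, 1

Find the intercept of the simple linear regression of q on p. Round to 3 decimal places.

n = 5, Σx = 45, Σy = 1, Σxy = -23, Σx² = 431
Sxx = Σx² − (Σx)²/n = 431 − 405 = 26
Sxy = Σxy − (Σx)(Σy)/n = -23 − 9 = -32
b = Sxy/Sxx = -32/26 = -1.230769
a = ȳ − b·x̄ = 0.2 − (-1.230769)·9 = 11.276923

11.277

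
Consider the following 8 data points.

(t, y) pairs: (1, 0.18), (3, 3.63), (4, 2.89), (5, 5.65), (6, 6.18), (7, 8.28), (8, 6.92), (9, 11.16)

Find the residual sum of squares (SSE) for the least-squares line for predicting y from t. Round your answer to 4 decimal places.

7.5438

n = 8, Σx = 43, Σy = 44.89, Σxy = 301.72, Σx² = 281, Σy² = 332.6667
Sxx = Σx² − (Σx)²/n = 281 − 231.125 = 49.875
Sxy = Σxy − (Σx)(Σy)/n = 301.72 − 241.28375 = 60.43625
Syy = Σy² − (Σy)²/n = 332.6667 − 251.889013 = 80.777687
b = Sxy/Sxx = 60.43625/49.875 = 1.211754
SSE = Syy − b·Sxy = 80.777687 − 1.211754·60.43625 = 7.543796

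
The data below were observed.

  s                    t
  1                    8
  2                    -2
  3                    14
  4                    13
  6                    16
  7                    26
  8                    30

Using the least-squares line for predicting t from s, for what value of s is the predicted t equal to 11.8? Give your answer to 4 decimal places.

3.5446

n = 7, Σx = 31, Σy = 105, Σxy = 616, Σx² = 179
Sxx = Σx² − (Σx)²/n = 179 − 137.285714 = 41.714286
Sxy = Σxy − (Σx)(Σy)/n = 616 − 465 = 151
b = Sxy/Sxx = 151/41.714286 = 3.619863
a = ȳ − b·x̄ = 15 − 3.619863·4.428571 = -1.030822
Set a + b·x = 11.8: x = (11.8 − (-1.030822)) / 3.619863 = 3.544560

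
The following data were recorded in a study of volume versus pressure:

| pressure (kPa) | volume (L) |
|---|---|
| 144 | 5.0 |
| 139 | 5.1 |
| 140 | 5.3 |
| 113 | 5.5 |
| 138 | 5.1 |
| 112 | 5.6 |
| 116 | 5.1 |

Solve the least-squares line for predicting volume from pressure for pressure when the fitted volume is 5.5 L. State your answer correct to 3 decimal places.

106.159

n = 7, Σx = 902, Σy = 36.7, Σxy = 4715, Σx² = 117470
Sxx = Σx² − (Σx)²/n = 117470 − 116229.142857 = 1240.857143
Sxy = Σxy − (Σx)(Σy)/n = 4715 − 4729.057143 = -14.057143
b = Sxy/Sxx = -14.057143/1240.857143 = -0.011329
a = ȳ − b·x̄ = 5.242857 − (-0.011329)·128.857143 = 6.702625
Set a + b·x = 5.5: x = (5.5 − 6.702625) / (-0.011329) = 106.158537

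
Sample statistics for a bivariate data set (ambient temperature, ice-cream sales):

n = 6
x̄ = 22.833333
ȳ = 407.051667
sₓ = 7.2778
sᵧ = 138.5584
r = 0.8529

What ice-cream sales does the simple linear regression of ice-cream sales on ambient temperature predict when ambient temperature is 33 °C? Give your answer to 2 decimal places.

b = r · sᵧ/sₓ = 0.8529 · 138.5584/7.2778 = 16.237937
a = ȳ − b·x̄ = 407.051667 − 16.237937·22.833333 = 36.285440
ŷ(33) = a + b·33 = 36.285440 + 16.237937·33 = 572.137367

572.14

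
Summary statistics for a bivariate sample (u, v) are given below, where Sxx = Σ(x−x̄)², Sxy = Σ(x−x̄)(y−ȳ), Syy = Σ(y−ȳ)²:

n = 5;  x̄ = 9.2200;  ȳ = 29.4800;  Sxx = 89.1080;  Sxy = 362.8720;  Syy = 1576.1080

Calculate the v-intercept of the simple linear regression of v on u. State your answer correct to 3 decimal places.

-8.066

b = Sxy/Sxx = 362.872/89.108 = 4.072272
a = ȳ − b·x̄ = 29.48 − 4.072272·9.22 = -8.066346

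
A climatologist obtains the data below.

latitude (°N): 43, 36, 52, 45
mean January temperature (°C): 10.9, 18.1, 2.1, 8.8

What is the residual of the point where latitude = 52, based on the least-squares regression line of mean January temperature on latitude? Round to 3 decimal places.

0.131

n = 4, Σx = 176, Σy = 39.9, Σxy = 1625.5, Σx² = 7874
Sxx = Σx² − (Σx)²/n = 7874 − 7744 = 130
Sxy = Σxy − (Σx)(Σy)/n = 1625.5 − 1755.6 = -130.1
b = Sxy/Sxx = -130.1/130 = -1.000769
a = ȳ − b·x̄ = 9.975 − (-1.000769)·44 = 54.008846
ŷ(52) = 54.008846 + (-1.000769)·52 = 1.968846
residual = y − ŷ = 2.1 − 1.968846 = 0.131154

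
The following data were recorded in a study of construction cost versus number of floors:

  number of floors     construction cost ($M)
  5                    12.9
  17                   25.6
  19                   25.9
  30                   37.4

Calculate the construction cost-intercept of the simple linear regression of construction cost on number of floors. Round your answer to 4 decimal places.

n = 4, Σx = 71, Σy = 101.8, Σxy = 2113.8, Σx² = 1575
Sxx = Σx² − (Σx)²/n = 1575 − 1260.25 = 314.75
Sxy = Σxy − (Σx)(Σy)/n = 2113.8 − 1806.95 = 306.85
b = Sxy/Sxx = 306.85/314.75 = 0.974901
a = ȳ − b·x̄ = 25.45 − 0.974901·17.75 = 8.145512

8.1455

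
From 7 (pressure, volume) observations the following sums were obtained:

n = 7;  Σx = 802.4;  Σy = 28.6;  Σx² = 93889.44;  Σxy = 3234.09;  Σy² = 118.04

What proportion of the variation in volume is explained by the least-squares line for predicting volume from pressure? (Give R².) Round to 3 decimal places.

Sxx = Σx² − (Σx)²/n = 93889.44 − 91977.965714 = 1911.474286
Sxy = Σxy − (Σx)(Σy)/n = 3234.09 − 3278.377143 = -44.287143
Syy = Σy² − (Σy)²/n = 118.04 − 116.851429 = 1.188571
R² = Sxy²/(Sxx·Syy) = (-44.287143)²/(1911.474286·1.188571) = 0.863300

0.863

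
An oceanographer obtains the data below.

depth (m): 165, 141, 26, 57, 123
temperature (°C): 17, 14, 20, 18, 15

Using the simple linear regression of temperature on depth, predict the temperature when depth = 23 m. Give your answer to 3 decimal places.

19.296

n = 5, Σx = 512, Σy = 84, Σxy = 8170, Σx² = 66160
Sxx = Σx² − (Σx)²/n = 66160 − 52428.8 = 13731.2
Sxy = Σxy − (Σx)(Σy)/n = 8170 − 8601.6 = -431.6
b = Sxy/Sxx = -431.6/13731.2 = -0.031432
a = ȳ − b·x̄ = 16.8 − (-0.031432)·102.4 = 20.018644
ŷ(23) = a + b·23 = 20.018644 + (-0.031432)·23 = 19.295706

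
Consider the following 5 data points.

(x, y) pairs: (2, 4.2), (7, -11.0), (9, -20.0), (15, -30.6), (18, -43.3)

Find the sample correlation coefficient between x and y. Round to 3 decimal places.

-0.991

n = 5, Σx = 51, Σy = -100.7, Σxy = -1487, Σx² = 683, Σy² = 3349.89
Sxx = Σx² − (Σx)²/n = 683 − 520.2 = 162.8
Sxy = Σxy − (Σx)(Σy)/n = -1487 − (-1027.14) = -459.86
Syy = Σy² − (Σy)²/n = 3349.89 − 2028.098 = 1321.792
r = Sxy/√(Sxx·Syy) = -459.86/√(215187.7376) = -459.86/463.883323 = -0.991327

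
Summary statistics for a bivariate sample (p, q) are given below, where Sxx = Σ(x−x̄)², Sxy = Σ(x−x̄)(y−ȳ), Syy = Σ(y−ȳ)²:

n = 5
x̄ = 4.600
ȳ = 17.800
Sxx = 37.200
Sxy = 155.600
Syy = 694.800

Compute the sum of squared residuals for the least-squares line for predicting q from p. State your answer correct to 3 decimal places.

43.957

b = Sxy/Sxx = 155.6/37.2 = 4.182796
SSE = Syy − b·Sxy = 694.8 − 4.182796·155.6 = 43.956989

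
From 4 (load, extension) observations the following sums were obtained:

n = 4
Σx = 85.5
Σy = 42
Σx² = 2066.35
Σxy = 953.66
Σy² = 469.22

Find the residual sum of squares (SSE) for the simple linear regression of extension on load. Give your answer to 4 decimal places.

15.1292

Sxx = Σx² − (Σx)²/n = 2066.35 − 1827.5625 = 238.7875
Sxy = Σxy − (Σx)(Σy)/n = 953.66 − 897.75 = 55.91
Syy = Σy² − (Σy)²/n = 469.22 − 441 = 28.22
b = Sxy/Sxx = 55.91/238.7875 = 0.234141
SSE = Syy − b·Sxy = 28.22 − 0.234141·55.91 = 15.129164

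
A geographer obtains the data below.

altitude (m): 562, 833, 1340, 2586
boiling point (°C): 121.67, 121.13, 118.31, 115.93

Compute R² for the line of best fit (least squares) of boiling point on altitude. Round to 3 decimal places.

0.945

n = 4, Σx = 5321, Σy = 477.04, Σxy = 627610.21, Σx² = 9492729, Σy² = 56913.0868
Sxx = Σx² − (Σx)²/n = 9492729 − 7078260.25 = 2414468.75
Sxy = Σxy − (Σx)(Σy)/n = 627610.21 − 634582.46 = -6972.25
Syy = Σy² − (Σy)²/n = 56913.0868 − 56891.7904 = 21.2964
R² = Sxy²/(Sxx·Syy) = (-6972.25)²/(2414468.75·21.2964) = 0.945405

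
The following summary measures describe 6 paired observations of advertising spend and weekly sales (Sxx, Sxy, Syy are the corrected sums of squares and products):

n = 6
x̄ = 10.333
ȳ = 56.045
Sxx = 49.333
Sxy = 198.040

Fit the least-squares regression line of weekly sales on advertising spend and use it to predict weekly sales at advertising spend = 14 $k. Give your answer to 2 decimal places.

b = Sxy/Sxx = 198.04/49.333 = 4.014351
a = ȳ − b·x̄ = 56.045 − 4.014351·10.333 = 14.564706
ŷ(14) = a + b·14 = 14.564706 + 4.014351·14 = 70.765627

70.77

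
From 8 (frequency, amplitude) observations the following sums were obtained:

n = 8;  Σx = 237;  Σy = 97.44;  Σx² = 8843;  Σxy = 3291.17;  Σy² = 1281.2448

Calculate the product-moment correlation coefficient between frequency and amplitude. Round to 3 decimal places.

0.975

Sxx = Σx² − (Σx)²/n = 8843 − 7021.125 = 1821.875
Sxy = Σxy − (Σx)(Σy)/n = 3291.17 − 2886.66 = 404.51
Syy = Σy² − (Σy)²/n = 1281.2448 − 1186.8192 = 94.4256
r = Sxy/√(Sxx·Syy) = 404.51/√(172031.64) = 404.51/414.766971 = 0.975271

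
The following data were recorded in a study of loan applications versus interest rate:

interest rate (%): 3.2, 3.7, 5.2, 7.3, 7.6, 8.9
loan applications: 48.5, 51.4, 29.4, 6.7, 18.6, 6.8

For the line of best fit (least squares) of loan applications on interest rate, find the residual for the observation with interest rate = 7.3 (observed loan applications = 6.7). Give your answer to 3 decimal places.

n = 6, Σx = 35.9, Σy = 161.4, Σxy = 749.05, Σx² = 241.23
Sxx = Σx² − (Σx)²/n = 241.23 − 214.801667 = 26.428333
Sxy = Σxy − (Σx)(Σy)/n = 749.05 − 965.71 = -216.66
b = Sxy/Sxx = -216.66/26.428333 = -8.198020
a = ȳ − b·x̄ = 26.9 − (-8.198020)·5.983333 = 75.951485
ŷ(7.3) = 75.951485 + (-8.198020)·7.3 = 16.105941
residual = y − ŷ = 6.7 − 16.105941 = -9.405941

-9.406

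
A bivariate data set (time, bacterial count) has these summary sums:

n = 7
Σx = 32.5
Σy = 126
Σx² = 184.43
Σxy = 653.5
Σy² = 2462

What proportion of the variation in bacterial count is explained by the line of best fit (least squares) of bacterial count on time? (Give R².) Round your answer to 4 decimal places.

0.7212

Sxx = Σx² − (Σx)²/n = 184.43 − 150.892857 = 33.537143
Sxy = Σxy − (Σx)(Σy)/n = 653.5 − 585 = 68.5
Syy = Σy² − (Σy)²/n = 2462 − 2268 = 194
R² = Sxy²/(Sxx·Syy) = (68.5)²/(33.537143·194) = 0.721196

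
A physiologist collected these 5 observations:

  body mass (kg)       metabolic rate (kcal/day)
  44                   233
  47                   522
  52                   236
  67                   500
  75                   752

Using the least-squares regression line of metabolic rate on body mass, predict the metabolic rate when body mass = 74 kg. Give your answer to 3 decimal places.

n = 5, Σx = 285, Σy = 2243, Σxy = 136958, Σx² = 16963
Sxx = Σx² − (Σx)²/n = 16963 − 16245 = 718
Sxy = Σxy − (Σx)(Σy)/n = 136958 − 127851 = 9107
b = Sxy/Sxx = 9107/718 = 12.683844
a = ȳ − b·x̄ = 448.6 − 12.683844·57 = -274.379109
ŷ(74) = a + b·74 = -274.379109 + 12.683844·74 = 664.225348

664.225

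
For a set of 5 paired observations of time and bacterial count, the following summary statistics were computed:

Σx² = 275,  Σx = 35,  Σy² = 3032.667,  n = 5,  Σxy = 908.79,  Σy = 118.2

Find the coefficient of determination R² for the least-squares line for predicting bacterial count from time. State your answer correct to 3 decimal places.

Sxx = Σx² − (Σx)²/n = 275 − 245 = 30
Sxy = Σxy − (Σx)(Σy)/n = 908.79 − 827.4 = 81.39
Syy = Σy² − (Σy)²/n = 3032.667 − 2794.248 = 238.419
R² = Sxy²/(Sxx·Syy) = (81.39)²/(30·238.419) = 0.926147

0.926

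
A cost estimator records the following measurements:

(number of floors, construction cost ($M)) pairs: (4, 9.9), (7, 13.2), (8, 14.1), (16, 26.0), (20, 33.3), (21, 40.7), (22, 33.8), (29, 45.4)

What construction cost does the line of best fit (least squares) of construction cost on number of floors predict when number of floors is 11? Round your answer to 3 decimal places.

n = 8, Σx = 127, Σy = 216.4, Σxy = 4241.7, Σx² = 2551
Sxx = Σx² − (Σx)²/n = 2551 − 2016.125 = 534.875
Sxy = Σxy − (Σx)(Σy)/n = 4241.7 − 3435.35 = 806.35
b = Sxy/Sxx = 806.35/534.875 = 1.507548
a = ȳ − b·x̄ = 27.05 − 1.507548·15.875 = 3.117668
ŷ(11) = a + b·11 = 3.117668 + 1.507548·11 = 19.700701

19.701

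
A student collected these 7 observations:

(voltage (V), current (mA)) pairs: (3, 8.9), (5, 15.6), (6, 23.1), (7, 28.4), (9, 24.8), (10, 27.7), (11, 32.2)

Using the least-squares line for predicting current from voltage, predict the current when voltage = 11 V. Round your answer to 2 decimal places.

32.40

n = 7, Σx = 51, Σy = 160.7, Σxy = 1296.5, Σx² = 421
Sxx = Σx² − (Σx)²/n = 421 − 371.571429 = 49.428571
Sxy = Σxy − (Σx)(Σy)/n = 1296.5 − 1170.814286 = 125.685714
b = Sxy/Sxx = 125.685714/49.428571 = 2.542775
a = ȳ − b·x̄ = 22.957143 − 2.542775·7.285714 = 4.431214
ŷ(11) = a + b·11 = 4.431214 + 2.542775·11 = 32.401734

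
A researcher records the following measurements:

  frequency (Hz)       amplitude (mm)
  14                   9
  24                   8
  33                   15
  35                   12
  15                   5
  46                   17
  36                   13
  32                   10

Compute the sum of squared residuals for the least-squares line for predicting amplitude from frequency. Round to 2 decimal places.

n = 8, Σx = 235, Σy = 89, Σxy = 2878, Σx² = 7747, Σy² = 1097
Sxx = Σx² − (Σx)²/n = 7747 − 6903.125 = 843.875
Sxy = Σxy − (Σx)(Σy)/n = 2878 − 2614.375 = 263.625
Syy = Σy² − (Σy)²/n = 1097 − 990.125 = 106.875
b = Sxy/Sxx = 263.625/843.875 = 0.312398
SSE = Syy − b·Sxy = 106.875 − 0.312398·263.625 = 24.519034

24.52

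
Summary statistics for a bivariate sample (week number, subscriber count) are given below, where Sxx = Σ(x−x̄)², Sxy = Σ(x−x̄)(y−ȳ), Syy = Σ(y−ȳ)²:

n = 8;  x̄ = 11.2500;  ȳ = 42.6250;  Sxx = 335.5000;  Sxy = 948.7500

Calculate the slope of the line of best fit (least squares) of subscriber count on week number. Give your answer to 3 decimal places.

b = Sxy/Sxx = 948.75/335.5 = 2.827869

2.828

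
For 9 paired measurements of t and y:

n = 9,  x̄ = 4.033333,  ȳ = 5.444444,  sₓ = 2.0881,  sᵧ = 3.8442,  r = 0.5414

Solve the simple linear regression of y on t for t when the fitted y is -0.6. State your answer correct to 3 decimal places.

-2.031

b = r · sᵧ/sₓ = 0.5414 · 3.8442/2.0881 = 0.996719
a = ȳ − b·x̄ = 5.444444 − 0.996719·4.033333 = 1.424343
Set a + b·x = -0.6: x = (-0.6 − 1.424343) / 0.996719 = -2.031005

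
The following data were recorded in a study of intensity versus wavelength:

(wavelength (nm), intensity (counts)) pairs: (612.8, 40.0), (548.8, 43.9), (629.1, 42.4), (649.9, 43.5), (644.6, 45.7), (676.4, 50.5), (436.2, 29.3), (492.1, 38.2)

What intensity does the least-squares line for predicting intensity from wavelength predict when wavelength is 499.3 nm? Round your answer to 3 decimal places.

36.165

n = 8, Σx = 4689.9, Σy = 333.5, Σxy = 198744.11, Σx² = 2800301.07
Sxx = Σx² − (Σx)²/n = 2800301.07 − 2749395.25125 = 50905.81875
Sxy = Σxy − (Σx)(Σy)/n = 198744.11 − 195510.20625 = 3233.90375
b = Sxy/Sxx = 3233.90375/50905.81875 = 0.063527
a = ȳ − b·x̄ = 41.6875 − 0.063527·586.2375 = 4.445477
ŷ(499.3) = a + b·499.3 = 4.445477 + 0.063527·499.3 = 36.164605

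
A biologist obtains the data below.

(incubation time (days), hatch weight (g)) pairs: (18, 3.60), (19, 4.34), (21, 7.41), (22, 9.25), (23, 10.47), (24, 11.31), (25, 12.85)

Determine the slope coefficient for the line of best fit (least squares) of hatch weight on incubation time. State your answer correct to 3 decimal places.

n = 7, Σx = 152, Σy = 59.23, Σxy = 1339.87, Σx² = 3340
Sxx = Σx² − (Σx)²/n = 3340 − 3300.571429 = 39.428571
Sxy = Σxy − (Σx)(Σy)/n = 1339.87 − 1286.137143 = 53.732857
b = Sxy/Sxx = 53.732857/39.428571 = 1.362790

1.363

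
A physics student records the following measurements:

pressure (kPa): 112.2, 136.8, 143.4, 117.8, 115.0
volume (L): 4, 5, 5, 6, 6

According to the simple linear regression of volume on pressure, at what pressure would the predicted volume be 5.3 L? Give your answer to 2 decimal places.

107.17

n = 5, Σx = 625.2, Σy = 26, Σxy = 3246.6, Σx² = 78968.48
Sxx = Σx² − (Σx)²/n = 78968.48 − 78175.008 = 793.472
Sxy = Σxy − (Σx)(Σy)/n = 3246.6 − 3251.04 = -4.44
b = Sxy/Sxx = -4.44/793.472 = -0.005596
a = ȳ − b·x̄ = 5.2 − (-0.005596)·125.04 = 5.899681
Set a + b·x = 5.3: x = (5.3 − 5.899681) / (-0.005596) = 107.169009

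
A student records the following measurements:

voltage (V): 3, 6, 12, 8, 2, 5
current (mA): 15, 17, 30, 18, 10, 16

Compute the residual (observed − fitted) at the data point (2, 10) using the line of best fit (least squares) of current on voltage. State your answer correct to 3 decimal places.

-0.697

n = 6, Σx = 36, Σy = 106, Σxy = 751, Σx² = 282
Sxx = Σx² − (Σx)²/n = 282 − 216 = 66
Sxy = Σxy − (Σx)(Σy)/n = 751 − 636 = 115
b = Sxy/Sxx = 115/66 = 1.742424
a = ȳ − b·x̄ = 17.666667 − 1.742424·6 = 7.212121
ŷ(2) = 7.212121 + 1.742424·2 = 10.696970
residual = y − ŷ = 10 − 10.696970 = -0.696970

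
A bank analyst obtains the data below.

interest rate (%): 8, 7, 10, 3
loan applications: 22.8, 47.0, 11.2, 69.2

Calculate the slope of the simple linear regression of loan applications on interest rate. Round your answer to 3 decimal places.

-8.477

n = 4, Σx = 28, Σy = 150.2, Σxy = 831, Σx² = 222
Sxx = Σx² − (Σx)²/n = 222 − 196 = 26
Sxy = Σxy − (Σx)(Σy)/n = 831 − 1051.4 = -220.4
b = Sxy/Sxx = -220.4/26 = -8.476923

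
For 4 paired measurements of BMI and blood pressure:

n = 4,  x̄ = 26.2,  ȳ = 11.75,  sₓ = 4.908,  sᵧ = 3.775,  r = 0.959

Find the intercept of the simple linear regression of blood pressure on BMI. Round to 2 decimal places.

b = r · sᵧ/sₓ = 0.959 · 3.775/4.908 = 0.737617
a = ȳ − b·x̄ = 11.75 − 0.737617·26.2 = -7.575569

-7.58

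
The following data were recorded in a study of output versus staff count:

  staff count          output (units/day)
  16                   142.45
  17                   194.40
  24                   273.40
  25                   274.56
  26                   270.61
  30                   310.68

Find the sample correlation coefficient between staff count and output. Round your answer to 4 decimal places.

n = 6, Σx = 138, Σy = 1466.1, Σxy = 35365.86, Σx² = 3322, Σy² = 377965.9506
Sxx = Σx² − (Σx)²/n = 3322 − 3174 = 148
Sxy = Σxy − (Σx)(Σy)/n = 35365.86 − 33720.3 = 1645.56
Syy = Σy² − (Σy)²/n = 377965.9506 − 358241.535 = 19724.4156
r = Sxy/√(Sxx·Syy) = 1645.56/√(2919213.5088) = 1645.56/1708.570604 = 0.963121

0.9631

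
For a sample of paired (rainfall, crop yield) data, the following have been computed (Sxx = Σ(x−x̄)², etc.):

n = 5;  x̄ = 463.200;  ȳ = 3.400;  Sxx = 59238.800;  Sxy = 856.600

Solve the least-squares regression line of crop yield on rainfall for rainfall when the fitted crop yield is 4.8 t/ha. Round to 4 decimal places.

560.0180

b = Sxy/Sxx = 856.6/59238.8 = 0.014460
a = ȳ − b·x̄ = 3.4 − 0.014460·463.2 = -3.297926
Set a + b·x = 4.8: x = (4.8 − (-3.297926)) / 0.014460 = 560.018025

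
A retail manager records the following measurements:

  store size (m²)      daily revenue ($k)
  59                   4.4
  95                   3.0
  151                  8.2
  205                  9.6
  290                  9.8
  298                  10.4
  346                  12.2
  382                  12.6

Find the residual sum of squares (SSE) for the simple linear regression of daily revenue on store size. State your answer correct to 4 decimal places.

9.8094

n = 8, Σx = 1826, Σy = 70.2, Σxy = 18726.4, Σx² = 515876, Σy² = 699.56
Sxx = Σx² − (Σx)²/n = 515876 − 416784.5 = 99091.5
Sxy = Σxy − (Σx)(Σy)/n = 18726.4 − 16023.15 = 2703.25
Syy = Σy² − (Σy)²/n = 699.56 − 616.005 = 83.555
b = Sxy/Sxx = 2703.25/99091.5 = 0.027280
SSE = Syy − b·Sxy = 83.555 − 0.027280·2703.25 = 9.809416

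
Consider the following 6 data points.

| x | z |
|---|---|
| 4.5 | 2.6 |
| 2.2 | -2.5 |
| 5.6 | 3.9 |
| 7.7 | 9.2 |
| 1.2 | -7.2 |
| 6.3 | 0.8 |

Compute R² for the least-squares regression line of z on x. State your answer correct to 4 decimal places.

n = 6, Σx = 27.5, Σy = 6.8, Σxy = 95.28, Σx² = 156.87, Σy² = 165.34
Sxx = Σx² − (Σx)²/n = 156.87 − 126.041667 = 30.828333
Sxy = Σxy − (Σx)(Σy)/n = 95.28 − 31.166667 = 64.113333
Syy = Σy² − (Σy)²/n = 165.34 − 7.706667 = 157.633333
R² = Sxy²/(Sxx·Syy) = (64.113333)²/(30.828333·157.633333) = 0.845860

0.8459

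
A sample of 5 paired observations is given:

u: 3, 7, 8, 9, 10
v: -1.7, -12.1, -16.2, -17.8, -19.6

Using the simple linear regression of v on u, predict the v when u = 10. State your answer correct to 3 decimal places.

-20.322

n = 5, Σx = 37, Σy = -67.4, Σxy = -575.6, Σx² = 303
Sxx = Σx² − (Σx)²/n = 303 − 273.8 = 29.2
Sxy = Σxy − (Σx)(Σy)/n = -575.6 − (-498.76) = -76.84
b = Sxy/Sxx = -76.84/29.2 = -2.631507
a = ȳ − b·x̄ = -13.48 − (-2.631507)·7.4 = 5.993151
ŷ(10) = a + b·10 = 5.993151 + (-2.631507)·10 = -20.321918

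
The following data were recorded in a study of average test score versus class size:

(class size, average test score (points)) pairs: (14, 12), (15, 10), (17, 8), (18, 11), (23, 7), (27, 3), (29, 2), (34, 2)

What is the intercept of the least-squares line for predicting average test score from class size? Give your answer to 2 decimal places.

18.56

n = 8, Σx = 177, Σy = 55, Σxy = 1020, Σx² = 4289
Sxx = Σx² − (Σx)²/n = 4289 − 3916.125 = 372.875
Sxy = Σxy − (Σx)(Σy)/n = 1020 − 1216.875 = -196.875
b = Sxy/Sxx = -196.875/372.875 = -0.527992
a = ȳ − b·x̄ = 6.875 − (-0.527992)·22.125 = 18.556822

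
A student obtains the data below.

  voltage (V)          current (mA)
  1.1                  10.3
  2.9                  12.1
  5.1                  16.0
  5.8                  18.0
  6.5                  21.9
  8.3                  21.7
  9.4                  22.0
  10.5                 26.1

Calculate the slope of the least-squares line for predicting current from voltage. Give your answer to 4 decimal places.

1.6435

n = 8, Σx = 49.6, Σy = 148.1, Σxy = 1035.73, Σx² = 379.02
Sxx = Σx² − (Σx)²/n = 379.02 − 307.52 = 71.5
Sxy = Σxy − (Σx)(Σy)/n = 1035.73 − 918.22 = 117.51
b = Sxy/Sxx = 117.51/71.5 = 1.643497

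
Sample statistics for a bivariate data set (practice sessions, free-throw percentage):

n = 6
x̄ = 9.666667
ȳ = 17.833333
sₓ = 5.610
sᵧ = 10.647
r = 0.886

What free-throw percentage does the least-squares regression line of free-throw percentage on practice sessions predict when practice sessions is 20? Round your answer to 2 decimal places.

35.21

b = r · sᵧ/sₓ = 0.886 · 10.647/5.61 = 1.681505
a = ȳ − b·x̄ = 17.833333 − 1.681505·9.666667 = 1.578786
ŷ(20) = a + b·20 = 1.578786 + 1.681505·20 = 35.208882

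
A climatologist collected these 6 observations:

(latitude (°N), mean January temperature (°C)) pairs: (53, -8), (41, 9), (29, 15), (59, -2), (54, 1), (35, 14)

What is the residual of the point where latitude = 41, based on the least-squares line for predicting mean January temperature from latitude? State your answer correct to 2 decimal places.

1.22

n = 6, Σx = 271, Σy = 29, Σxy = 806, Σx² = 12953
Sxx = Σx² − (Σx)²/n = 12953 − 12240.166667 = 712.833333
Sxy = Σxy − (Σx)(Σy)/n = 806 − 1309.833333 = -503.833333
b = Sxy/Sxx = -503.833333/712.833333 = -0.706804
a = ȳ − b·x̄ = 4.833333 − (-0.706804)·45.166667 = 36.757307
ŷ(41) = 36.757307 + (-0.706804)·41 = 7.778349
residual = y − ŷ = 9 − 7.778349 = 1.221651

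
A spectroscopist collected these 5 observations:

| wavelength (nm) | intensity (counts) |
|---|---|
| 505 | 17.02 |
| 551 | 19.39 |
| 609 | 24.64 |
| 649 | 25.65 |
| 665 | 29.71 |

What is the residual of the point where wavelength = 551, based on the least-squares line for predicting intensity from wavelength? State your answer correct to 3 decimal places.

-0.586

n = 5, Σx = 2979, Σy = 116.41, Σxy = 70688.75, Σx² = 1792933
Sxx = Σx² − (Σx)²/n = 1792933 − 1774888.2 = 18044.8
Sxy = Σxy − (Σx)(Σy)/n = 70688.75 − 69357.078 = 1331.672
b = Sxy/Sxx = 1331.672/18044.8 = 0.073798
a = ȳ − b·x̄ = 23.282 − 0.073798·595.8 = -20.686909
ŷ(551) = -20.686909 + 0.073798·551 = 19.975845
residual = y − ŷ = 19.39 − 19.975845 = -0.585845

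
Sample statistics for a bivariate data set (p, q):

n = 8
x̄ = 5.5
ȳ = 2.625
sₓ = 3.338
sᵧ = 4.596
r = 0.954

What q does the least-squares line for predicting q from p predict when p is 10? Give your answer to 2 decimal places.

8.54

b = r · sᵧ/sₓ = 0.954 · 4.596/3.338 = 1.313536
a = ȳ − b·x̄ = 2.625 − 1.313536·5.5 = -4.599449
ŷ(10) = a + b·10 = -4.599449 + 1.313536·10 = 8.535913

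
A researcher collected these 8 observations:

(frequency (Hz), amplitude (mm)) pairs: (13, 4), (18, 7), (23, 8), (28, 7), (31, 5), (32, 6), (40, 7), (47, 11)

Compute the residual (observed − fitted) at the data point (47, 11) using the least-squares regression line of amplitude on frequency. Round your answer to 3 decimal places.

1.916

n = 8, Σx = 232, Σy = 55, Σxy = 1702, Σx² = 7600
Sxx = Σx² − (Σx)²/n = 7600 − 6728 = 872
Sxy = Σxy − (Σx)(Σy)/n = 1702 − 1595 = 107
b = Sxy/Sxx = 107/872 = 0.122706
a = ȳ − b·x̄ = 6.875 − 0.122706·29 = 3.316514
ŷ(47) = 3.316514 + 0.122706·47 = 9.083716
residual = y − ŷ = 11 − 9.083716 = 1.916284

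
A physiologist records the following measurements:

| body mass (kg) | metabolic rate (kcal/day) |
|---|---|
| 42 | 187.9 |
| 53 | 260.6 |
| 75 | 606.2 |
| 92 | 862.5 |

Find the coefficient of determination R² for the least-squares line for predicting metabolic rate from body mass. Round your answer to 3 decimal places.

0.988

n = 4, Σx = 262, Σy = 1917.2, Σxy = 146518.6, Σx² = 18662, Σy² = 1214603.46
Sxx = Σx² − (Σx)²/n = 18662 − 17161 = 1501
Sxy = Σxy − (Σx)(Σy)/n = 146518.6 − 125576.6 = 20942
Syy = Σy² − (Σy)²/n = 1214603.46 − 918913.96 = 295689.5
R² = Sxy²/(Sxx·Syy) = (20942)²/(1501·295689.5) = 0.988143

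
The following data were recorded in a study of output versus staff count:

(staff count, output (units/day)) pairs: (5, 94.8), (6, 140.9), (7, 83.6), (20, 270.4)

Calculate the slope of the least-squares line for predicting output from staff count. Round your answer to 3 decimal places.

n = 4, Σx = 38, Σy = 589.7, Σxy = 7312.6, Σx² = 510
Sxx = Σx² − (Σx)²/n = 510 − 361 = 149
Sxy = Σxy − (Σx)(Σy)/n = 7312.6 − 5602.15 = 1710.45
b = Sxy/Sxx = 1710.45/149 = 11.479530

11.480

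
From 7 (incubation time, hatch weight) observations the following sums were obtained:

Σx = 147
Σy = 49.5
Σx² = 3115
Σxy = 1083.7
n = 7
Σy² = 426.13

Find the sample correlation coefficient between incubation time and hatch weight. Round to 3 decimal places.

0.958

Sxx = Σx² − (Σx)²/n = 3115 − 3087 = 28
Sxy = Σxy − (Σx)(Σy)/n = 1083.7 − 1039.5 = 44.2
Syy = Σy² − (Σy)²/n = 426.13 − 350.035714 = 76.094286
r = Sxy/√(Sxx·Syy) = 44.2/√(2130.64) = 44.2/46.158856 = 0.957563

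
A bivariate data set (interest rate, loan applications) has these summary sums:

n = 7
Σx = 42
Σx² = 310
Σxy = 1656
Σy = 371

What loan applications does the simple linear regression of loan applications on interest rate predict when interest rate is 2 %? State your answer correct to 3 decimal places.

92.310

Sxx = Σx² − (Σx)²/n = 310 − 252 = 58
Sxy = Σxy − (Σx)(Σy)/n = 1656 − 2226 = -570
b = Sxy/Sxx = -570/58 = -9.827586
a = ȳ − b·x̄ = 53 − (-9.827586)·6 = 111.965517
ŷ(2) = a + b·2 = 111.965517 + (-9.827586)·2 = 92.310345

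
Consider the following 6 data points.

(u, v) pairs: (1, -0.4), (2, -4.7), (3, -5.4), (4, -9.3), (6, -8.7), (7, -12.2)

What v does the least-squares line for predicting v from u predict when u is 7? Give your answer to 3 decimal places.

-12.068

n = 6, Σx = 23, Σy = -40.7, Σxy = -200.8, Σx² = 115
Sxx = Σx² − (Σx)²/n = 115 − 88.166667 = 26.833333
Sxy = Σxy − (Σx)(Σy)/n = -200.8 − (-156.016667) = -44.783333
b = Sxy/Sxx = -44.783333/26.833333 = -1.668944
a = ȳ − b·x̄ = -6.783333 − (-1.668944)·3.833333 = -0.385714
ŷ(7) = a + b·7 = -0.385714 + (-1.668944)·7 = -12.068323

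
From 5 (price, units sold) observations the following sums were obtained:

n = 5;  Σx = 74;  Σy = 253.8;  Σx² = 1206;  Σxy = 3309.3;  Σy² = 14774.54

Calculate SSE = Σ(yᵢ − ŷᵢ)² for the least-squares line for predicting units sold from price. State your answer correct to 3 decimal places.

88.806

Sxx = Σx² − (Σx)²/n = 1206 − 1095.2 = 110.8
Sxy = Σxy − (Σx)(Σy)/n = 3309.3 − 3756.24 = -446.94
Syy = Σy² − (Σy)²/n = 14774.54 − 12882.888 = 1891.652
b = Sxy/Sxx = -446.94/110.8 = -4.033755
SSE = Syy − b·Sxy = 1891.652 − (-4.033755)·(-446.94) = 88.805758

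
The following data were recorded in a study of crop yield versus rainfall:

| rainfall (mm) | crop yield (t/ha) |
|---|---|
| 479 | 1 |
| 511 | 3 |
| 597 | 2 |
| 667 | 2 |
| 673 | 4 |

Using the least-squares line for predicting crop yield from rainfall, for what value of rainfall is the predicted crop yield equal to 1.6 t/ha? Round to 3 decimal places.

464.461

n = 5, Σx = 2927, Σy = 12, Σxy = 7232, Σx² = 1744789
Sxx = Σx² − (Σx)²/n = 1744789 − 1713465.8 = 31323.2
Sxy = Σxy − (Σx)(Σy)/n = 7232 − 7024.8 = 207.2
b = Sxy/Sxx = 207.2/31323.2 = 0.006615
a = ȳ − b·x̄ = 2.4 − 0.006615·585.4 = -1.472366
Set a + b·x = 1.6: x = (1.6 − (-1.472366)) / 0.006615 = 464.461004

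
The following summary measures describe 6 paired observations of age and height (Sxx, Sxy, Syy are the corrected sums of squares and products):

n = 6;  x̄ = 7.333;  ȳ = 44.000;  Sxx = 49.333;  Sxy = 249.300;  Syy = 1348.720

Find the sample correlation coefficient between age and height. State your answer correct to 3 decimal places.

r = Sxy/√(Sxx·Syy) = 249.3/√(66536.40376) = 249.3/257.946513 = 0.966479

0.966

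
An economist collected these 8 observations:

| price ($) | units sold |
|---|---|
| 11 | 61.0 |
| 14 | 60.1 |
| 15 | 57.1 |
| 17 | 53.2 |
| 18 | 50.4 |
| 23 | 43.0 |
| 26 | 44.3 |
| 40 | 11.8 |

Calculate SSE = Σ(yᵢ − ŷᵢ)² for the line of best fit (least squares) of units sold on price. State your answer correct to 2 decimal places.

n = 8, Σx = 164, Σy = 380.9, Σxy = 6793.3, Σx² = 3960, Σy² = 19914.55
Sxx = Σx² − (Σx)²/n = 3960 − 3362 = 598
Sxy = Σxy − (Σx)(Σy)/n = 6793.3 − 7808.45 = -1015.15
Syy = Σy² − (Σy)²/n = 19914.55 − 18135.60125 = 1778.94875
b = Sxy/Sxx = -1015.15/598 = -1.697575
SSE = Syy − b·Sxy = 1778.94875 − (-1.697575)·(-1015.15) = 55.655234

55.66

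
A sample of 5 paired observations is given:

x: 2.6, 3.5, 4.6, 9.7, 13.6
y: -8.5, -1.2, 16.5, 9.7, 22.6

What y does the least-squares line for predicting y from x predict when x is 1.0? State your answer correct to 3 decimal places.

-4.382

n = 5, Σx = 34, Σy = 39.1, Σxy = 451.05, Σx² = 319.22
Sxx = Σx² − (Σx)²/n = 319.22 − 231.2 = 88.02
Sxy = Σxy − (Σx)(Σy)/n = 451.05 − 265.88 = 185.17
b = Sxy/Sxx = 185.17/88.02 = 2.103726
a = ȳ − b·x̄ = 7.82 − 2.103726·6.8 = -6.485340
ŷ(1.0) = a + b·1.0 = -6.485340 + 2.103726·1 = -4.381613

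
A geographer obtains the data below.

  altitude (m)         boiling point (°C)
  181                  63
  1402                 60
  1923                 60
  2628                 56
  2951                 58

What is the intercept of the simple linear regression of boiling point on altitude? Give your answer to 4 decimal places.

63.3414

n = 5, Σx = 9085, Σy = 297, Σxy = 529229, Σx² = 21311079
Sxx = Σx² − (Σx)²/n = 21311079 − 16507445 = 4803634
Sxy = Σxy − (Σx)(Σy)/n = 529229 − 539649 = -10420
b = Sxy/Sxx = -10420/4803634 = -0.002169
a = ȳ − b·x̄ = 59.4 − (-0.002169)·1817 = 63.341420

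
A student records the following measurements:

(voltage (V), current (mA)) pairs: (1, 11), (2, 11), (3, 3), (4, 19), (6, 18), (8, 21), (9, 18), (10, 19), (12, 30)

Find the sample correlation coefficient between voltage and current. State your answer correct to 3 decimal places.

0.808

n = 9, Σx = 55, Σy = 150, Σxy = 1106, Σx² = 455, Σy² = 2962
Sxx = Σx² − (Σx)²/n = 455 − 336.111111 = 118.888889
Sxy = Σxy − (Σx)(Σy)/n = 1106 − 916.666667 = 189.333333
Syy = Σy² − (Σy)²/n = 2962 − 2500 = 462
r = Sxy/√(Sxx·Syy) = 189.333333/√(54926.666667) = 189.333333/234.364389 = 0.807859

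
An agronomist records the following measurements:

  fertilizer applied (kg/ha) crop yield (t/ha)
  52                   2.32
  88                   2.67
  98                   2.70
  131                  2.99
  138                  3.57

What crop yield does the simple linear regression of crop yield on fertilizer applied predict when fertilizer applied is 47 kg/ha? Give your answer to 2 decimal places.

2.18

n = 5, Σx = 507, Σy = 14.25, Σxy = 1504.55, Σx² = 56257
Sxx = Σx² − (Σx)²/n = 56257 − 51409.8 = 4847.2
Sxy = Σxy − (Σx)(Σy)/n = 1504.55 − 1444.95 = 59.6
b = Sxy/Sxx = 59.6/4847.2 = 0.012296
a = ȳ − b·x̄ = 2.85 − 0.012296·101.4 = 1.603210
ŷ(47) = a + b·47 = 1.603210 + 0.012296·47 = 2.181111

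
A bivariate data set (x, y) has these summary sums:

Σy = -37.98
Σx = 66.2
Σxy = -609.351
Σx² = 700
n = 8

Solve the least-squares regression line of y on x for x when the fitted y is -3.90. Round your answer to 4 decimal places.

7.8379

Sxx = Σx² − (Σx)²/n = 700 − 547.805 = 152.195
Sxy = Σxy − (Σx)(Σy)/n = -609.351 − (-314.2845) = -295.0665
b = Sxy/Sxx = -295.0665/152.195 = -1.938740
a = ȳ − b·x̄ = -4.7475 − (-1.938740)·8.275 = 11.295572
Set a + b·x = -3.90: x = (-3.90 − 11.295572) / (-1.938740) = 7.837860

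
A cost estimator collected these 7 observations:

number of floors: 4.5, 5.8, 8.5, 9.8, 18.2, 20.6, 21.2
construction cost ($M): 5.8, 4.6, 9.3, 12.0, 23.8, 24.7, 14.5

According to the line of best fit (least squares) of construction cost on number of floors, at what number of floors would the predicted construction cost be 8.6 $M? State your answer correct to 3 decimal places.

n = 7, Σx = 88.6, Σy = 94.7, Σxy = 1498.81, Σx² = 1427.22
Sxx = Σx² − (Σx)²/n = 1427.22 − 1121.422857 = 305.797143
Sxy = Σxy − (Σx)(Σy)/n = 1498.81 − 1198.631429 = 300.178571
b = Sxy/Sxx = 300.178571/305.797143 = 0.981626
a = ȳ − b·x̄ = 13.528571 − 0.981626·12.657143 = 1.103985
Set a + b·x = 8.6: x = (8.6 − 1.103985) / 0.981626 = 7.636321

7.636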